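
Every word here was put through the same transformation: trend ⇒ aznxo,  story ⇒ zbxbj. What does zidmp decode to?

sauce

The shift increases by 1 at each position, starting from +7: 7, 8, 9, ….
Decoding zidmp: z−7=s, i−8=a, d−9=u, m−10=c, p−11=e.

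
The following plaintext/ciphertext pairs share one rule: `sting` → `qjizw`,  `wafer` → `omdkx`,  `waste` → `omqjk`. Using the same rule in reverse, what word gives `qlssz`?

s(18)→q(16) and t(19)→j(9) fit y≡19x+12 (mod 26); the inverse of 19 mod 26 is 11. Each letter's alphabet position (a=0..z=25) is mapped through 19·x+12 mod 26 — an affine cipher.
Reversing it on qlssz: q(16)→11·(16−12)≡18=s; l(11)→11·(11−12)≡15=p; s(18)→11·(18−12)≡14=o; s(18)→11·(18−12)≡14=o; z(25)→11·(25−12)≡13=n (all mod 26).

spoon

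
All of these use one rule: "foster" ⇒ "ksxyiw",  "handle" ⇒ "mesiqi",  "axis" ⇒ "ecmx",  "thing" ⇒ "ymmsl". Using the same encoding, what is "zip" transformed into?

emu

The shift depends on letter class: consonant f→k is +5, but vowel o→s is +4. Vowels shift forward by 4 and consonants shift forward by 5.
On zip: z(cons)+5=e, i(vowel)+4=m, p(cons)+5=u.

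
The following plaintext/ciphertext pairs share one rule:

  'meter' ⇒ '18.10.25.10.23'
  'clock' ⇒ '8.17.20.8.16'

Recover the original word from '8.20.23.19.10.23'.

corner

m is letter #13 and maps to 18: an offset of 5. Letters become their 1-based position plus 5 (so a→6, b→7, …).
Reversing it on 8.20.23.19.10.23: 8→(8−5)÷1=3=c, 20→(20−5)÷1=15=o, 23→(23−5)÷1=18=r, 19→(19−5)÷1=14=n, 10→(10−5)÷1=5=e, 23→(23−5)÷1=18=r.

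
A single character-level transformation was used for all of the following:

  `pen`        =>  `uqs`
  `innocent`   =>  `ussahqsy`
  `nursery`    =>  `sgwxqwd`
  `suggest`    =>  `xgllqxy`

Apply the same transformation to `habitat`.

mmguymy

Two shifts are in play — +12 for a/e/i/o/u, +5 for every other letter.
Applying it to habitat: h(cons)+5=m, a(vowel)+12=m, b(cons)+5=g, i(vowel)+12=u, t(cons)+5=y, a(vowel)+12=m, t(cons)+5=y.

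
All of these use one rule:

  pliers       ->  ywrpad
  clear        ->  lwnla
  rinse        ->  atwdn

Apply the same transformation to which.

The shifts repeat in a cycle of length 2: positions 0,1,… shift by +9, +11, then the pattern repeats.
For which: w+9=f, h+11=s, i+9=r, c+11=n, h+9=q.

fsrnq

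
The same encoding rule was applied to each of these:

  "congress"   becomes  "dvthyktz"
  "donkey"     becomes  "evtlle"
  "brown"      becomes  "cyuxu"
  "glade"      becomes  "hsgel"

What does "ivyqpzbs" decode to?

hospital

Shifts by position in congress: pos 0: c→d (+1), pos 1: o→v (+7), pos 2: n→t (+6), pos 3: g→h (+1), pos 4: r→y (+7), pos 5: e→k (+6) — repeating every 3. It's a Vigenère-style cipher with numeric key [1,7,6]: position i shifts by key[i mod 3].
Reversing it on ivyqpzbs: i−1=h, v−7=o, y−6=s, q−1=p, p−7=i, z−6=t, b−1=a, s−7=l.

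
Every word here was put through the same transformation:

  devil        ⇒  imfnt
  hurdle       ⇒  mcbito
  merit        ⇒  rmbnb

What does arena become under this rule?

fzosi

Shifts by position in devil: pos 0: d→i (+5), pos 1: e→m (+8), pos 2: v→f (+10), pos 3: i→n (+5), pos 4: l→t (+8) — repeating every 3. The shifts repeat in a cycle of length 3: positions 0,1,… shift by +5, +8, +10, then the pattern repeats.
On arena: a+5=f, r+8=z, e+10=o, n+5=s, a+8=i.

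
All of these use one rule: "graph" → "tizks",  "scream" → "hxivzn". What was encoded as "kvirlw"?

Each pair mirrors across the alphabet (g↔t, r↔i, a↔z): positions sum to 25. Letters are reflected about the middle of the alphabet (position → 25−position): Atbash.
Reversing it on kvirlw: k↔p, v↔e, i↔r, r↔i, l↔o, w↔d.

period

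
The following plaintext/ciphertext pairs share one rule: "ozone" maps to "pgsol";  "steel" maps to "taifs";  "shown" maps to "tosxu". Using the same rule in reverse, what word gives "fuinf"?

enemy

A repeating key of period 3 is used — shifts +1, +7, +4 over and over.
Decoding fuinf: f−1=e, u−7=n, i−4=e, n−1=m, f−7=y.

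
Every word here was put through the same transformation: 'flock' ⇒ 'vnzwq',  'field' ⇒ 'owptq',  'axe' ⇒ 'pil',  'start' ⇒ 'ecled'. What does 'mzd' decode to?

The output letters match the input read backwards, each shifted +11: flock reversed is kcolf. Two steps: reverse the string, then apply a Caesar shift of +11.
Decoding mzd: shift back: m−11=b, z−11=o, d−11=s → bos; then reverse → sob.

sob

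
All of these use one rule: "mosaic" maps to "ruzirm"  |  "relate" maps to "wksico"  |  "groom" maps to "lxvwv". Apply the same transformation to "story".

In mosaic: m→r is +5, o→u is +6, s→z is +7, a→i is +8 — the shift increases by 1 each position. Letter i (0-indexed) is shifted by i+5, so successive shifts are 5, 6, 7, ….
Applying it to story: s+5=x, t+6=z, o+7=v, r+8=z, y+9=h.

xzvzh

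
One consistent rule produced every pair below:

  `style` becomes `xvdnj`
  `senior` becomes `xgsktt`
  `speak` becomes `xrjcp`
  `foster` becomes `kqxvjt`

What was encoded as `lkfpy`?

It's a Vigenère-style cipher with numeric key [5,2]: position i shifts by key[i mod 2].
Undoing it on lkfpy: l−5=g, k−2=i, f−5=a, p−2=n, y−5=t.

giant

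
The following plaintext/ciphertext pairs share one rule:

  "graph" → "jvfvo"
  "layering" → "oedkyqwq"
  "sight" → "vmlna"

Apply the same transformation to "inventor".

lrakubxb

In graph: g→j is +3, r→v is +4, a→f is +5, p→v is +6 — the shift increases by 1 each position. Each letter shifts forward by (position + 3), i.e. 3, 4, 5, … — the shift grows by one for each successive letter.
For inventor: i+3=l, n+4=r, v+5=a, e+6=k, n+7=u, t+8=b, o+9=x, r+10=b.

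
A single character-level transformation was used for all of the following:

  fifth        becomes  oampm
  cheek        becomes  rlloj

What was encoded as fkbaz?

study

Read the word backwards and shift each letter +7.
Undoing it on fkbaz: shift back: f−7=y, k−7=d, b−7=u, a−7=t, z−7=s → yduts; then reverse → study.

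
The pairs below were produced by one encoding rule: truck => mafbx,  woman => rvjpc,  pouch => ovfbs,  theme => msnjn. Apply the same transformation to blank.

iqpcx

Treating letters as 0–25, the rule is x ↦ 19x + 15 (mod 26).
On blank: b(1)→19·1+15≡8=i; l(11)→19·11+15≡16=q; a(0)→19·0+15≡15=p; n(13)→19·13+15≡2=c; k(10)→19·10+15≡23=x (all mod 26).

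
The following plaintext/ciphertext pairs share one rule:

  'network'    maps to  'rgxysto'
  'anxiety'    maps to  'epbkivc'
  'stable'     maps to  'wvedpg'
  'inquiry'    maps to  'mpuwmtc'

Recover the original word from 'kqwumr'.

Shifts by position in network: pos 0: n→r (+4), pos 1: e→g (+2), pos 2: t→x (+4), pos 3: w→y (+2) — repeating every 2. The shifts repeat in a cycle of length 2: positions 0,1,… shift by +4, +2, then the pattern repeats.
Undoing it on kqwumr: k−4=g, q−2=o, w−4=s, u−2=s, m−4=i, r−2=p.

gossip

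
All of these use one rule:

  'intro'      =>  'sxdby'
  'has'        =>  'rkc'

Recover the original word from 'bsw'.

rim

Compare letters: i→s is +10, n→x is +10, t→d is +10 — a constant shift. It's a constant shift of +10 (ROT10).
Reversing it on bsw: b−10=r, s−10=i, w−10=m.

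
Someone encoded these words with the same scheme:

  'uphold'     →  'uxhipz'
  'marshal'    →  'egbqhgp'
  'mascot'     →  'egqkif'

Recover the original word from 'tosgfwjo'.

u(20)→u(20) and p(15)→x(23) fit y≡15x+6 (mod 26); the inverse of 15 mod 26 is 7. Each letter's alphabet position (a=0..z=25) is mapped through 15·x+6 mod 26 — an affine cipher.
Decoding tosgfwjo: t(19)→7·(19−6)≡13=n; o(14)→7·(14−6)≡4=e; s(18)→7·(18−6)≡6=g; g(6)→7·(6−6)≡0=a; f(5)→7·(5−6)≡19=t; w(22)→7·(22−6)≡8=i; j(9)→7·(9−6)≡21=v; o(14)→7·(14−6)≡4=e (all mod 26).

negative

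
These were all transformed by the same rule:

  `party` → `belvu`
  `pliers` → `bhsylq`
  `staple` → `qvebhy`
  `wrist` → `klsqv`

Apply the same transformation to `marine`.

melsry

p(15)→b(1) and a(0)→e(4) fit y≡5x+4 (mod 26); the inverse of 5 mod 26 is 21. Treating letters as 0–25, the rule is x ↦ 5x + 4 (mod 26).
For marine: m(12)→5·12+4≡12=m; a(0)→5·0+4≡4=e; r(17)→5·17+4≡11=l; i(8)→5·8+4≡18=s; n(13)→5·13+4≡17=r; e(4)→5·4+4≡24=y (all mod 26).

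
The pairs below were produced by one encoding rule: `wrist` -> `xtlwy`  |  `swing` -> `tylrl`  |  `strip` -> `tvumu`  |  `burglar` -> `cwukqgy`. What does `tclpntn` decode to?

In wrist: w→x is +1, r→t is +2, i→l is +3, s→w is +4 — the shift increases by 1 each position. Each letter shifts forward by (position + 1), i.e. 1, 2, 3, … — the shift grows by one for each successive letter.
Decoding tclpntn: t−1=s, c−2=a, l−3=i, p−4=l, n−5=i, t−6=n, n−7=g.

sailing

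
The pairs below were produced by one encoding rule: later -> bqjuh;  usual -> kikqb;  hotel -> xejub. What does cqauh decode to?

Compare letters: l→b is +16, a→q is +16, t→j is +16 — a constant shift. Every letter moves 16 places later in the alphabet, wrapping around z→a.
Reversing it on cqauh: c−16=m, q−16=a, a−16=k, u−16=e, h−16=r.

maker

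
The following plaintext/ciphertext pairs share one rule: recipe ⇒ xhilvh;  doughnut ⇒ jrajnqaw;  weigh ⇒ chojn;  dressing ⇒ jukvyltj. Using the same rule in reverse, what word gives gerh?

Shifts by position in recipe: pos 0: r→x (+6), pos 1: e→h (+3), pos 2: c→i (+6), pos 3: i→l (+3) — repeating every 2. It's a Vigenère-style cipher with numeric key [6,3]: position i shifts by key[i mod 2].
Undoing it on gerh: g−6=a, e−3=b, r−6=l, h−3=e.

able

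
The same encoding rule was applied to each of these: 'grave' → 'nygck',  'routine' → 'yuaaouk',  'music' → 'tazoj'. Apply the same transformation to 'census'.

The shift depends on letter class: consonant g→n is +7, but vowel a→g is +6. Two shifts are in play — +6 for a/e/i/o/u, +7 for every other letter.
Applying it to census: c(cons)+7=j, e(vowel)+6=k, n(cons)+7=u, s(cons)+7=z, u(vowel)+6=a, s(cons)+7=z.

jkuzaz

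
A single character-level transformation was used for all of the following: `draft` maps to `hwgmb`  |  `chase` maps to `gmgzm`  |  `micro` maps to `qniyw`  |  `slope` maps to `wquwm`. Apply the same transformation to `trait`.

In draft: d→h is +4, r→w is +5, a→g is +6, f→m is +7 — the shift increases by 1 each position. The shift increases by 1 at each position, starting from +4: 4, 5, 6, ….
Applying it to trait: t+4=x, r+5=w, a+6=g, i+7=p, t+8=b.

xwgpb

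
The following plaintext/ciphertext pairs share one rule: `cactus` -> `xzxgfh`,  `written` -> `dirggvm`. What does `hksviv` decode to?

sphere

Each pair mirrors across the alphabet (c↔x, a↔z, c↔x): positions sum to 25. This is the alphabet-reversal cipher (Atbash): a becomes z, b becomes y, etc.
Decoding hksviv: h↔s, k↔p, s↔h, v↔e, i↔r, v↔e.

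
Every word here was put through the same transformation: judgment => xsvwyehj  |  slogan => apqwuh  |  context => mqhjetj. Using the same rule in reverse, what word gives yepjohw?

melting

This is an affine cipher: with a=0,…,z=25, each position x becomes (9x+20) mod 26.
Undoing it on yepjohw: y(24)→3·(24−20)≡12=m; e(4)→3·(4−20)≡4=e; p(15)→3·(15−20)≡11=l; j(9)→3·(9−20)≡19=t; o(14)→3·(14−20)≡8=i; h(7)→3·(7−20)≡13=n; w(22)→3·(22−20)≡6=g (all mod 26).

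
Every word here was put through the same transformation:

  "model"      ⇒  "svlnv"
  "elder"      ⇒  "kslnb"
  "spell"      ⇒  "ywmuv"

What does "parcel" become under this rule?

vhzlow

In model: m→s is +6, o→v is +7, d→l is +8, e→n is +9 — the shift increases by 1 each position. Letter i (0-indexed) is shifted by i+6, so successive shifts are 6, 7, 8, ….
Applying it to parcel: p+6=v, a+7=h, r+8=z, c+9=l, e+10=o, l+11=w.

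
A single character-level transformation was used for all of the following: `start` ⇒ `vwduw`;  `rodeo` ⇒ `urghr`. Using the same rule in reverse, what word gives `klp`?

Compare letters: s→v is +3, t→w is +3, a→d is +3 — a constant shift. It's a constant shift of +3 (ROT3).
Decoding klp: k−3=h, l−3=i, p−3=m.

him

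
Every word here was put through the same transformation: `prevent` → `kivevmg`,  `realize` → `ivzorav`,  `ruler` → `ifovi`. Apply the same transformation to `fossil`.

ulhhro

Each pair mirrors across the alphabet (p↔k, r↔i, e↔v): positions sum to 25. Each letter is replaced by its mirror in the alphabet: a↔z, b↔y, c↔x, and so on (the Atbash cipher).
Applying it to fossil: f↔u, o↔l, s↔h, s↔h, i↔r, l↔o.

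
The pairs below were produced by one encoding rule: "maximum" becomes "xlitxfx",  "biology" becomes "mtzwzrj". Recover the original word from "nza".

cop

It's a constant shift of +11 (ROT11).
Decoding nza: n−11=c, z−11=o, a−11=p.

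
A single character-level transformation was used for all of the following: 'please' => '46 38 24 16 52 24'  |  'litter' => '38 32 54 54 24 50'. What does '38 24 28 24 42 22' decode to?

legend

p(#16)→46 and l(#12)→38: differences scale by 2, so n = 2·pos + 14. Each letter becomes 2×(its alphabet position, a=1..z=26) + 14.
Decoding 38 24 28 24 42 22: 38→(38−14)÷2=12=l, 24→(24−14)÷2=5=e, 28→(28−14)÷2=7=g, 24→(24−14)÷2=5=e, 42→(42−14)÷2=14=n, 22→(22−14)÷2=4=d.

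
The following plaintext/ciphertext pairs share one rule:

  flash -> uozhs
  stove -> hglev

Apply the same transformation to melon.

Each pair mirrors across the alphabet (f↔u, l↔o, a↔z): positions sum to 25. Each letter is replaced by its mirror in the alphabet: a↔z, b↔y, c↔x, and so on (the Atbash cipher).
On melon: m↔n, e↔v, l↔o, o↔l, n↔m.

nvolm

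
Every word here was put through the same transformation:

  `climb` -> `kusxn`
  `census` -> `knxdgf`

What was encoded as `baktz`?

train

In climb: c→k is +8, l→u is +9, i→s is +10, m→x is +11 — the shift increases by 1 each position. Each letter shifts forward by (position + 8), i.e. 8, 9, 10, … — the shift grows by one for each successive letter.
Reversing it on baktz: b−8=t, a−9=r, k−10=a, t−11=i, z−12=n.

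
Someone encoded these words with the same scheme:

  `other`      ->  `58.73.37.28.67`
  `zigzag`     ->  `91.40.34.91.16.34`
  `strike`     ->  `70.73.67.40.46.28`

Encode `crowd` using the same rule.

22.67.58.82.25

o(#15)→58 and t(#20)→73: differences scale by 3, so n = 3·pos + 13. With a=1..z=26, the number is 3·pos + 13.
Applying it to crowd: c=3→22, r=18→67, o=15→58, w=23→82, d=4→25.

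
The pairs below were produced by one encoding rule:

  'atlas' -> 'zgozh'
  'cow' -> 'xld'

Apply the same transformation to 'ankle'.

zmpov

Letters are reflected about the middle of the alphabet (position → 25−position): Atbash.
Applying it to ankle: a↔z, n↔m, k↔p, l↔o, e↔v.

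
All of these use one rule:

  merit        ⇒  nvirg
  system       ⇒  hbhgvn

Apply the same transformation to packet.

kzxpvg

Each pair mirrors across the alphabet (m↔n, e↔v, r↔i): positions sum to 25. Letters are reflected about the middle of the alphabet (position → 25−position): Atbash.
Applying it to packet: p↔k, a↔z, c↔x, k↔p, e↔v, t↔g.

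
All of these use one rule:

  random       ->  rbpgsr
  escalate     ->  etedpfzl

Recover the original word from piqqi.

phone

In random: r→r is +0, a→b is +1, n→p is +2, d→g is +3 — the shift increases by 1 each position. Letter i (0-indexed) is shifted by i+0, so successive shifts are 0, 1, 2, ….
Undoing it on piqqi: p−0=p, i−1=h, q−2=o, q−3=n, i−4=e.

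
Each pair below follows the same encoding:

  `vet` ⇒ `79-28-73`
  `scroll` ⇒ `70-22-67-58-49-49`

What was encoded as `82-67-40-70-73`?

wrist

v(#22)→79 and e(#5)→28: differences scale by 3, so n = 3·pos + 13. With a=1..z=26, the number is 3·pos + 13.
Reversing it on 82-67-40-70-73: 82→(82−13)÷3=23=w, 67→(67−13)÷3=18=r, 40→(40−13)÷3=9=i, 70→(70−13)÷3=19=s, 73→(73−13)÷3=20=t.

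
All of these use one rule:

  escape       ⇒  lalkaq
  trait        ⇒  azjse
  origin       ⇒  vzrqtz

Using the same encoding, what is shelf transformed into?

The shift increases by 1 at each position, starting from +7: 7, 8, 9, ….
Applying it to shelf: s+7=z, h+8=p, e+9=n, l+10=v, f+11=q.

zpnvq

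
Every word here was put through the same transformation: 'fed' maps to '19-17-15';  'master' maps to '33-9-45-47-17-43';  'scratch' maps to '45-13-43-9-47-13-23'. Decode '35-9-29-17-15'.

naked

f(#6)→19 and e(#5)→17: differences scale by 2, so n = 2·pos + 7. With a=1..z=26, the number is 2·pos + 7.
Decoding 35-9-29-17-15: 35→(35−7)÷2=14=n, 9→(9−7)÷2=1=a, 29→(29−7)÷2=11=k, 17→(17−7)÷2=5=e, 15→(15−7)÷2=4=d.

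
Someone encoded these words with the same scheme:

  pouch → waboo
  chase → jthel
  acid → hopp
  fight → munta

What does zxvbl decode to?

slope

Shifts by position in pouch: pos 0: p→w (+7), pos 1: o→a (+12), pos 2: u→b (+7), pos 3: c→o (+12) — repeating every 2. The shifts repeat in a cycle of length 2: positions 0,1,… shift by +7, +12, then the pattern repeats.
Decoding zxvbl: z−7=s, x−12=l, v−7=o, b−12=p, l−7=e.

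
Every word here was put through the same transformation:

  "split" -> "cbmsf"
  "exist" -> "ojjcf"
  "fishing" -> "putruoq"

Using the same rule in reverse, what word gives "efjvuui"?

utility

It's a Vigenère-style cipher with numeric key [10,12,1]: position i shifts by key[i mod 3].
Decoding efjvuui: e−10=u, f−12=t, j−1=i, v−10=l, u−12=i, u−1=t, i−10=y.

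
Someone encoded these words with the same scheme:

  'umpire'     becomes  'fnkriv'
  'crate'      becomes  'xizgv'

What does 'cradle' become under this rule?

xizwov

Each pair mirrors across the alphabet (u↔f, m↔n, p↔k): positions sum to 25. This is the alphabet-reversal cipher (Atbash): a becomes z, b becomes y, etc.
On cradle: c↔x, r↔i, a↔z, d↔w, l↔o, e↔v.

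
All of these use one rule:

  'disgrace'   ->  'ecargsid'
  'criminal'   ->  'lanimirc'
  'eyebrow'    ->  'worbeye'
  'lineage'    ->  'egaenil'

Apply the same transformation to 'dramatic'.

citamard

The output letters match the input read backwards: disgrace reversed is ecargsid. It's just the letters in reverse order.
Applying it to dramatic: reverse → citamard.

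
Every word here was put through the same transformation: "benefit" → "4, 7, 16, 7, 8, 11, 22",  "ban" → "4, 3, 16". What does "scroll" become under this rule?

Each letter is replaced by its alphabet position (a=1..z=26) + 2.
On scroll: s=19→21, c=3→5, r=18→20, o=15→17, l=12→14, l=12→14.

21, 5, 20, 17, 14, 14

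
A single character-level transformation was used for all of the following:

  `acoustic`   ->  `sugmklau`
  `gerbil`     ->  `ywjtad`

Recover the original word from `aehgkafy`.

imposing

Compare letters: a→s is +18, c→u is +18, o→g is +18 — a constant shift. Each letter is shifted forward by 18 in the alphabet (a Caesar shift of +18).
Decoding aehgkafy: a−18=i, e−18=m, h−18=p, g−18=o, k−18=s, a−18=i, f−18=n, y−18=g.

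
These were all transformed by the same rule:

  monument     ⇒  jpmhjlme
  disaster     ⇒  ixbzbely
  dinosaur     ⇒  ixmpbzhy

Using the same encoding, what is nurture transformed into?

Treating letters as 0–25, the rule is x ↦ 3x + 25 (mod 26).
On nurture: n(13)→3·13+25≡12=m; u(20)→3·20+25≡7=h; r(17)→3·17+25≡24=y; t(19)→3·19+25≡4=e; u(20)→3·20+25≡7=h; r(17)→3·17+25≡24=y; e(4)→3·4+25≡11=l (all mod 26).

mhyehyl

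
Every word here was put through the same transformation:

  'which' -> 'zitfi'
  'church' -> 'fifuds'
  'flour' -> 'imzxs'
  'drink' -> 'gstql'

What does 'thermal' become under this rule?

Shifts by position in which: pos 0: w→z (+3), pos 1: h→i (+1), pos 2: i→t (+11), pos 3: c→f (+3), pos 4: h→i (+1) — repeating every 3. It's a Vigenère-style cipher with numeric key [3,1,11]: position i shifts by key[i mod 3].
Applying it to thermal: t+3=w, h+1=i, e+11=p, r+3=u, m+1=n, a+11=l, l+3=o.

wipunlo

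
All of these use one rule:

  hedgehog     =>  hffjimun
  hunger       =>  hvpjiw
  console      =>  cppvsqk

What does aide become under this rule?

ajfh

In hedgehog: h→h is +0, e→f is +1, d→f is +2, g→j is +3 — the shift increases by 1 each position. Letter i (0-indexed) is shifted by i+0, so successive shifts are 0, 1, 2, ….
On aide: a+0=a, i+1=j, d+2=f, e+3=h.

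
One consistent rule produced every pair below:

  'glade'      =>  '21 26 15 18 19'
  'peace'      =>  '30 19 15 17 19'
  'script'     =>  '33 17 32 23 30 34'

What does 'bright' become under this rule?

16 32 23 21 22 34

g is letter #7 and maps to 21: an offset of 14. Each letter is replaced by its alphabet position (a=1..z=26) + 14.
Applying it to bright: b=2→16, r=18→32, i=9→23, g=7→21, h=8→22, t=20→34.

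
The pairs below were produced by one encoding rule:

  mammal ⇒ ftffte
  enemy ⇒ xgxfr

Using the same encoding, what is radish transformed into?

Compare letters: m→f is +19, a→t is +19, m→f is +19 — a constant shift. It's a constant shift of +19 (ROT19).
For radish: r+19=k, a+19=t, d+19=w, i+19=b, s+19=l, h+19=a.

ktwbla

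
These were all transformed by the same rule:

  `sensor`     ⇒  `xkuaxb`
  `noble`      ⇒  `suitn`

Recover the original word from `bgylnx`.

In sensor: s→x is +5, e→k is +6, n→u is +7, s→a is +8 — the shift increases by 1 each position. The shift increases by 1 at each position, starting from +5: 5, 6, 7, ….
Decoding bgylnx: b−5=w, g−6=a, y−7=r, l−8=d, n−9=e, x−10=n.

warden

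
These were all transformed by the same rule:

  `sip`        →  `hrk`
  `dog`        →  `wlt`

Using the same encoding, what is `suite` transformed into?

Each pair mirrors across the alphabet (s↔h, i↔r, p↔k): positions sum to 25. Letters are reflected about the middle of the alphabet (position → 25−position): Atbash.
Applying it to suite: s↔h, u↔f, i↔r, t↔g, e↔v.

hfrgv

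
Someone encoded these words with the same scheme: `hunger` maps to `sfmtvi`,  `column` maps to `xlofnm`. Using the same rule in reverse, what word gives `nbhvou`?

Each pair mirrors across the alphabet (h↔s, u↔f, n↔m): positions sum to 25. This is the alphabet-reversal cipher (Atbash): a becomes z, b becomes y, etc.
Decoding nbhvou: n↔m, b↔y, h↔s, v↔e, o↔l, u↔f.

myself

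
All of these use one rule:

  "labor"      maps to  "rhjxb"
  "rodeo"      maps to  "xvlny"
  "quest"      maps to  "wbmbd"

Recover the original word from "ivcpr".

In labor: l→r is +6, a→h is +7, b→j is +8, o→x is +9 — the shift increases by 1 each position. Each letter shifts forward by (position + 6), i.e. 6, 7, 8, … — the shift grows by one for each successive letter.
Decoding ivcpr: i−6=c, v−7=o, c−8=u, p−9=g, r−10=h.

cough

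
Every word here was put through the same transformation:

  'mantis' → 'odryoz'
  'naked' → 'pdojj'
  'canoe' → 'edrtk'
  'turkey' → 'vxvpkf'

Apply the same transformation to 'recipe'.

thgnvl

In mantis: m→o is +2, a→d is +3, n→r is +4, t→y is +5 — the shift increases by 1 each position. Each letter shifts forward by (position + 2), i.e. 2, 3, 4, … — the shift grows by one for each successive letter.
For recipe: r+2=t, e+3=h, c+4=g, i+5=n, p+6=v, e+7=l.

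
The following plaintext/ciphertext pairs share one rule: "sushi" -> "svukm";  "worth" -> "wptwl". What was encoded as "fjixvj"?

In sushi: s→s is +0, u→v is +1, s→u is +2, h→k is +3 — the shift increases by 1 each position. Letter i (0-indexed) is shifted by i+0, so successive shifts are 0, 1, 2, ….
Decoding fjixvj: f−0=f, j−1=i, i−2=g, x−3=u, v−4=r, j−5=e.

figure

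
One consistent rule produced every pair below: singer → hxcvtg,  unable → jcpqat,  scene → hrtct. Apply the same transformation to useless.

jhtathh

Compare letters: s→h is +15, i→x is +15, n→c is +15 — a constant shift. It's a constant shift of +15 (ROT15).
On useless: u+15=j, s+15=h, e+15=t, l+15=a, e+15=t, s+15=h, s+15=h.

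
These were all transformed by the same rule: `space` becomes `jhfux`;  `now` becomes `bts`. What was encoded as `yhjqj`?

elect

The output letters match the input read backwards, each shifted +5: space reversed is ecaps. Two steps: reverse the string, then apply a Caesar shift of +5.
Undoing it on yhjqj: shift back: y−5=t, h−5=c, j−5=e, q−5=l, j−5=e → tcele; then reverse → elect.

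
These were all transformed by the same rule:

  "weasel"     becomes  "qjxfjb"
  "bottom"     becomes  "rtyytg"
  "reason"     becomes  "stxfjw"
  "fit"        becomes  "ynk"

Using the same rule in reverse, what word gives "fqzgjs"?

The output letters match the input read backwards, each shifted +5: weasel reversed is lesaew. Two steps: reverse the string, then apply a Caesar shift of +5.
Undoing it on fqzgjs: shift back: f−5=a, q−5=l, z−5=u, g−5=b, j−5=e, s−5=n → aluben; then reverse → nebula.

nebula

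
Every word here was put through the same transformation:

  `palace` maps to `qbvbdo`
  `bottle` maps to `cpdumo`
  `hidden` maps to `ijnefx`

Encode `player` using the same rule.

Shifts by position in palace: pos 0: p→q (+1), pos 1: a→b (+1), pos 2: l→v (+10), pos 3: a→b (+1), pos 4: c→d (+1), pos 5: e→o (+10) — repeating every 3. It's a Vigenère-style cipher with numeric key [1,1,10]: position i shifts by key[i mod 3].
On player: p+1=q, l+1=m, a+10=k, y+1=z, e+1=f, r+10=b.

qmkzfb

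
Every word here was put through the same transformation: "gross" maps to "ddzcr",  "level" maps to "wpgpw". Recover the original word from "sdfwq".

Two steps: reverse the string, then apply a Caesar shift of +11.
Decoding sdfwq: shift back: s−11=h, d−11=s, f−11=u, w−11=l, q−11=f → hsulf; then reverse → flush.

flush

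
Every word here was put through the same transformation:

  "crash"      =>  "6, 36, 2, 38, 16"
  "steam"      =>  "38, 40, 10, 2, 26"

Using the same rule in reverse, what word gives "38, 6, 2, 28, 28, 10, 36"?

c(#3)→6 and r(#18)→36: differences scale by 2, so n = 2·pos + 0. Each letter becomes 2×(its alphabet position, a=1..z=26).
Reversing it on 38, 6, 2, 28, 28, 10, 36: 38→(38−0)÷2=19=s, 6→(6−0)÷2=3=c, 2→(2−0)÷2=1=a, 28→(28−0)÷2=14=n, 28→(28−0)÷2=14=n, 10→(10−0)÷2=5=e, 36→(36−0)÷2=18=r.

scanner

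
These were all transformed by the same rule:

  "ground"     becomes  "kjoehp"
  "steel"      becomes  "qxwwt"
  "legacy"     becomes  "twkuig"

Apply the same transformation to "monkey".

aohmwg

g(6)→k(10) and r(17)→j(9) fit y≡7x+20 (mod 26); the inverse of 7 mod 26 is 15. Treating letters as 0–25, the rule is x ↦ 7x + 20 (mod 26).
On monkey: m(12)→7·12+20≡0=a; o(14)→7·14+20≡14=o; n(13)→7·13+20≡7=h; k(10)→7·10+20≡12=m; e(4)→7·4+20≡22=w; y(24)→7·24+20≡6=g (all mod 26).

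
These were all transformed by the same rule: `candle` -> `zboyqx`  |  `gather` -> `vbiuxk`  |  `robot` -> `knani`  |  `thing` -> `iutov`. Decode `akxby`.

bread

Each letter's alphabet position (a=0..z=25) is mapped through 25·x+1 mod 26 — an affine cipher.
Reversing it on akxby: a(0)→25·(0−1)≡1=b; k(10)→25·(10−1)≡17=r; x(23)→25·(23−1)≡4=e; b(1)→25·(1−1)≡0=a; y(24)→25·(24−1)≡3=d (all mod 26).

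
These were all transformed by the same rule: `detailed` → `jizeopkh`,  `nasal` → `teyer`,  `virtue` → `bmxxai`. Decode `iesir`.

camel

It's a Vigenère-style cipher with numeric key [6,4]: position i shifts by key[i mod 2].
Decoding iesir: i−6=c, e−4=a, s−6=m, i−4=e, r−6=l.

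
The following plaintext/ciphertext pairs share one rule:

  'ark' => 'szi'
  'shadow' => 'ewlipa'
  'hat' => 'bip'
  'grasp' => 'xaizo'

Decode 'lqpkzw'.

The output letters match the input read backwards, each shifted +8: ark reversed is kra. Two steps: reverse the string, then apply a Caesar shift of +8.
Decoding lqpkzw: shift back: l−8=d, q−8=i, p−8=h, k−8=c, z−8=r, w−8=o → dihcro; then reverse → orchid.

orchid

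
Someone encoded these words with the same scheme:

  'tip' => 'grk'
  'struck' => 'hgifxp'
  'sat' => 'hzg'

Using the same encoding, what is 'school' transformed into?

Each pair mirrors across the alphabet (t↔g, i↔r, p↔k): positions sum to 25. This is the alphabet-reversal cipher (Atbash): a becomes z, b becomes y, etc.
On school: s↔h, c↔x, h↔s, o↔l, o↔l, l↔o.

hxsllo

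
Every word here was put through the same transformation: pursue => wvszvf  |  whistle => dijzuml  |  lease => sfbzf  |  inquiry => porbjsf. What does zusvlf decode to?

Shifts by position in pursue: pos 0: p→w (+7), pos 1: u→v (+1), pos 2: r→s (+1), pos 3: s→z (+7), pos 4: u→v (+1), pos 5: e→f (+1) — repeating every 3. It's a Vigenère-style cipher with numeric key [7,1,1]: position i shifts by key[i mod 3].
Undoing it on zusvlf: z−7=s, u−1=t, s−1=r, v−7=o, l−1=k, f−1=e.

stroke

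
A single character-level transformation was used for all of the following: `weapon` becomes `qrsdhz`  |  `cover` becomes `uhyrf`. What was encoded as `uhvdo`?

laser

Read the word backwards and shift each letter +3.
Undoing it on uhvdo: shift back: u−3=r, h−3=e, v−3=s, d−3=a, o−3=l → resal; then reverse → laser.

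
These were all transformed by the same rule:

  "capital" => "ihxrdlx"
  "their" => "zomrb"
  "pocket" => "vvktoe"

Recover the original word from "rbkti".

In capital: c→i is +6, a→h is +7, p→x is +8, i→r is +9 — the shift increases by 1 each position. Each letter shifts forward by (position + 6), i.e. 6, 7, 8, … — the shift grows by one for each successive letter.
Reversing it on rbkti: r−6=l, b−7=u, k−8=c, t−9=k, i−10=y.

lucky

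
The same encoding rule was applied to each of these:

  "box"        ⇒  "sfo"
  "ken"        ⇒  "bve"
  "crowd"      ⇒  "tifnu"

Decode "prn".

Each letter is shifted forward by 17 in the alphabet (a Caesar shift of +17).
Undoing it on prn: p−17=y, r−17=a, n−17=w.

yaw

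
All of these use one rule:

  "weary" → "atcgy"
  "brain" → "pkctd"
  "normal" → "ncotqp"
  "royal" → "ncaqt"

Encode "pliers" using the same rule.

utgknr

The word is reversed, then every letter is shifted forward by 2.
For pliers: reverse → sreilp; then shift: s+2=u, r+2=t, e+2=g, i+2=k, l+2=n, p+2=r.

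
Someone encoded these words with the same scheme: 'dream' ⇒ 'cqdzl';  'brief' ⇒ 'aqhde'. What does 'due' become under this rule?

Compare letters: d→c is +25, r→q is +25, e→d is +25 — a constant shift. This is a Caesar cipher with shift 25.
For due: d+25=c, u+25=t, e+25=d.

ctd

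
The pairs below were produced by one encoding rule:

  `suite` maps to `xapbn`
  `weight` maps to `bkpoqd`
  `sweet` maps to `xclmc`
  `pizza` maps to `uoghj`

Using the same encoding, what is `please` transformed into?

In suite: s→x is +5, u→a is +6, i→p is +7, t→b is +8 — the shift increases by 1 each position. Each letter shifts forward by (position + 5), i.e. 5, 6, 7, … — the shift grows by one for each successive letter.
Applying it to please: p+5=u, l+6=r, e+7=l, a+8=i, s+9=b, e+10=o.

urlibo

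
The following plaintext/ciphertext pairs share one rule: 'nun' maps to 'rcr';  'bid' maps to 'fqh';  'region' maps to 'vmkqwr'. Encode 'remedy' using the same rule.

vmqmhc

Vowels shift forward by 8 and consonants shift forward by 4.
On remedy: r(cons)+4=v, e(vowel)+8=m, m(cons)+4=q, e(vowel)+8=m, d(cons)+4=h, y(cons)+4=c.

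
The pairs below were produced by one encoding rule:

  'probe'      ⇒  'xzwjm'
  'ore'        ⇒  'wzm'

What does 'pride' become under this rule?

xzqlm

Compare letters: p→x is +8, r→z is +8, o→w is +8 — a constant shift. It's a constant shift of +8 (ROT8).
On pride: p+8=x, r+8=z, i+8=q, d+8=l, e+8=m.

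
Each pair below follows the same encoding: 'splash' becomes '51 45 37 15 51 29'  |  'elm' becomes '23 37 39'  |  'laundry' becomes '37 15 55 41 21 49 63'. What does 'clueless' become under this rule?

s(#19)→51 and p(#16)→45: differences scale by 2, so n = 2·pos + 13. With a=1..z=26, the number is 2·pos + 13.
Applying it to clueless: c=3→19, l=12→37, u=21→55, e=5→23, l=12→37, e=5→23, s=19→51, s=19→51.

19 37 55 23 37 23 51 51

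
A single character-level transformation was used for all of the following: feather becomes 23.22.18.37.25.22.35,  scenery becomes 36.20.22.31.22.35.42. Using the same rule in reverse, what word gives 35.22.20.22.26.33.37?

receipt

f is letter #6 and maps to 23: an offset of 17. Each letter is replaced by its alphabet position (a=1..z=26) + 17.
Undoing it on 35.22.20.22.26.33.37: 35→(35−17)÷1=18=r, 22→(22−17)÷1=5=e, 20→(20−17)÷1=3=c, 22→(22−17)÷1=5=e, 26→(26−17)÷1=9=i, 33→(33−17)÷1=16=p, 37→(37−17)÷1=20=t.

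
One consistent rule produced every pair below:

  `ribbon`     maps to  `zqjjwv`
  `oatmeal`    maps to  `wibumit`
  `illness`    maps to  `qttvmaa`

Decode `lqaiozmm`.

Compare letters: r→z is +8, i→q is +8, b→j is +8 — a constant shift. It's a constant shift of +8 (ROT8).
Reversing it on lqaiozmm: l−8=d, q−8=i, a−8=s, i−8=a, o−8=g, z−8=r, m−8=e, m−8=e.

disagree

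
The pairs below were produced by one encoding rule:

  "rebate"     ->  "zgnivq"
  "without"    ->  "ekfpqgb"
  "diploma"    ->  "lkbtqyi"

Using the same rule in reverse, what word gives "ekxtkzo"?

Shifts by position in rebate: pos 0: r→z (+8), pos 1: e→g (+2), pos 2: b→n (+12), pos 3: a→i (+8), pos 4: t→v (+2), pos 5: e→q (+12) — repeating every 3. It's a Vigenère-style cipher with numeric key [8,2,12]: position i shifts by key[i mod 3].
Decoding ekxtkzo: e−8=w, k−2=i, x−12=l, t−8=l, k−2=i, z−12=n, o−8=g.

willing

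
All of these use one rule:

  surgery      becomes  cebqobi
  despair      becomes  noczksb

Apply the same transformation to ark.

Compare letters: s→c is +10, u→e is +10, r→b is +10 — a constant shift. Each letter is shifted forward by 10 in the alphabet (a Caesar shift of +10).
Applying it to ark: a+10=k, r+10=b, k+10=u.

kbu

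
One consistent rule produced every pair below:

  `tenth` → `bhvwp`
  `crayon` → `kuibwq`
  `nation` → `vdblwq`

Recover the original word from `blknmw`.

Shifts by position in tenth: pos 0: t→b (+8), pos 1: e→h (+3), pos 2: n→v (+8), pos 3: t→w (+3) — repeating every 2. It's a Vigenère-style cipher with numeric key [8,3]: position i shifts by key[i mod 2].
Reversing it on blknmw: b−8=t, l−3=i, k−8=c, n−3=k, m−8=e, w−3=t.

ticket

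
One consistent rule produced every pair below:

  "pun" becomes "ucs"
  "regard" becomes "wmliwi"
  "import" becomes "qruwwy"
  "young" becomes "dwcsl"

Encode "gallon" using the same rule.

liqqws

The shift depends on letter class: consonant p→u is +5, but vowel u→c is +8. Two shifts are in play — +8 for a/e/i/o/u, +5 for every other letter.
For gallon: g(cons)+5=l, a(vowel)+8=i, l(cons)+5=q, l(cons)+5=q, o(vowel)+8=w, n(cons)+5=s.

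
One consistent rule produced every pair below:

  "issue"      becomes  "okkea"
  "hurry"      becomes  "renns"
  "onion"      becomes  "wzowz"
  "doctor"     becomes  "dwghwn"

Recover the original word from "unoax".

grief

i(8)→o(14) and s(18)→k(10) fit y≡23x+12 (mod 26); the inverse of 23 mod 26 is 17. Treating letters as 0–25, the rule is x ↦ 23x + 12 (mod 26).
Undoing it on unoax: u(20)→17·(20−12)≡6=g; n(13)→17·(13−12)≡17=r; o(14)→17·(14−12)≡8=i; a(0)→17·(0−12)≡4=e; x(23)→17·(23−12)≡5=f (all mod 26).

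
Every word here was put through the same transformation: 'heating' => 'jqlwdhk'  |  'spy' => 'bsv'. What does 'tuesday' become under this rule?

bdgvhxw

The word is reversed, then every letter is shifted forward by 3.
For tuesday: reverse → yadseut; then shift: y+3=b, a+3=d, d+3=g, s+3=v, e+3=h, u+3=x, t+3=w.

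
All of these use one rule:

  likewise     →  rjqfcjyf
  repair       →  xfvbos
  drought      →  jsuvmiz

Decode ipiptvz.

coconut

The shifts repeat in a cycle of length 2: positions 0,1,… shift by +6, +1, then the pattern repeats.
Undoing it on ipiptvz: i−6=c, p−1=o, i−6=c, p−1=o, t−6=n, v−1=u, z−6=t.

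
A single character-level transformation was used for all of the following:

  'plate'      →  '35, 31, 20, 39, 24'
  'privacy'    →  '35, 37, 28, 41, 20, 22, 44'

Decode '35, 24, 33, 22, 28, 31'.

pencil

p is letter #16 and maps to 35: an offset of 19. Each letter is replaced by its alphabet position (a=1..z=26) + 19.
Undoing it on 35, 24, 33, 22, 28, 31: 35→(35−19)÷1=16=p, 24→(24−19)÷1=5=e, 33→(33−19)÷1=14=n, 22→(22−19)÷1=3=c, 28→(28−19)÷1=9=i, 31→(31−19)÷1=12=l.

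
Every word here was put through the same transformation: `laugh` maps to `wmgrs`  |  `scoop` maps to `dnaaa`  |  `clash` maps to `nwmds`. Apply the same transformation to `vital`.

The shift depends on letter class: consonant l→w is +11, but vowel a→m is +12. The rule splits by letter class: vowels +12, consonants +11.
For vital: v(cons)+11=g, i(vowel)+12=u, t(cons)+11=e, a(vowel)+12=m, l(cons)+11=w.

guemw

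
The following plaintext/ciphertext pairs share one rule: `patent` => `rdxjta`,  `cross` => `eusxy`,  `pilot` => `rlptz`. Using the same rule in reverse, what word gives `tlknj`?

rigid

Letter i (0-indexed) is shifted by i+2, so successive shifts are 2, 3, 4, ….
Decoding tlknj: t−2=r, l−3=i, k−4=g, n−5=i, j−6=d.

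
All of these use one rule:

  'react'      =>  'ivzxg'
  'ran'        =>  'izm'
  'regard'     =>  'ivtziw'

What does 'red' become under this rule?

ivw

Each pair mirrors across the alphabet (r↔i, e↔v, a↔z): positions sum to 25. Letters are reflected about the middle of the alphabet (position → 25−position): Atbash.
Applying it to red: r↔i, e↔v, d↔w.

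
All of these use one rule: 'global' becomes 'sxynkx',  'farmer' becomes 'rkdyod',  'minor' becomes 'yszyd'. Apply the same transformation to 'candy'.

The rule splits by letter class: vowels +10, consonants +12.
Applying it to candy: c(cons)+12=o, a(vowel)+10=k, n(cons)+12=z, d(cons)+12=p, y(cons)+12=k.

okzpk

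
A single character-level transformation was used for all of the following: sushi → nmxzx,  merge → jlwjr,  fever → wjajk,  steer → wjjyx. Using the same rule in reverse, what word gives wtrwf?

Two steps: reverse the string, then apply a Caesar shift of +5.
Decoding wtrwf: shift back: w−5=r, t−5=o, r−5=m, w−5=r, f−5=a → romra; then reverse → armor.

armor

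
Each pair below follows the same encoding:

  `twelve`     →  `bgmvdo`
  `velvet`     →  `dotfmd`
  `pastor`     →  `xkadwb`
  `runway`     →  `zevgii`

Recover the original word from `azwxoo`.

Shifts by position in twelve: pos 0: t→b (+8), pos 1: w→g (+10), pos 2: e→m (+8), pos 3: l→v (+10) — repeating every 2. The shifts repeat in a cycle of length 2: positions 0,1,… shift by +8, +10, then the pattern repeats.
Reversing it on azwxoo: a−8=s, z−10=p, w−8=o, x−10=n, o−8=g, o−10=e.

sponge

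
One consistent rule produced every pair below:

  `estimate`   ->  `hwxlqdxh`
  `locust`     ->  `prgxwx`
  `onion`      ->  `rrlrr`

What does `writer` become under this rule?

The shift depends on letter class: consonant s→w is +4, but vowel e→h is +3. The rule splits by letter class: vowels +3, consonants +4.
Applying it to writer: w(cons)+4=a, r(cons)+4=v, i(vowel)+3=l, t(cons)+4=x, e(vowel)+3=h, r(cons)+4=v.

avlxhv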